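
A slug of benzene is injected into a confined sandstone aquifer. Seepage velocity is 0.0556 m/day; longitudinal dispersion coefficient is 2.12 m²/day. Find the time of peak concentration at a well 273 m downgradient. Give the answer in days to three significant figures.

For the 1D instantaneous-source solution, setting ∂C/∂t = 0 at fixed x gives v²t² + 2Dt − x² = 0, so t = (√(D² + v²x²) − D)/v².
√(D² + v²x²) = √(2.12² + 0.0556² × 273²) = 15.33; v² = 0.00309136.
t = (15.33 − 2.12)/0.00309136 = 4270 days (vs. the pure-advection estimate x/v = 4910 d).

4270 days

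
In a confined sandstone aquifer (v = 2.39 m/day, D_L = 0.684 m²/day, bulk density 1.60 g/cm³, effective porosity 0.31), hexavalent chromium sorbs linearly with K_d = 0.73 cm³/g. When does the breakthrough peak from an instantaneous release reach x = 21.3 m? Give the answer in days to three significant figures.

41.9 days

Retardation factor R = 1 + ρ_b·K_d/n = 1 + 1.60 × 0.73/0.31 = 4.768.
Sorption retards both mechanisms: v_R = v/R = 0.5013 m/day, D_R = D/R = 0.1435 m²/day.
Peak time from v_R²t² + 2D_R t − x² = 0: t = (√(D_R² + v_R²x²) − D_R)/v_R².
√(D_R² + v_R²x²) = √(0.1435² + 0.5013² × 21.3²) = 10.68; v_R² = 0.2513.
t = (10.68 − 0.1435)/0.2513 = 41.9 days.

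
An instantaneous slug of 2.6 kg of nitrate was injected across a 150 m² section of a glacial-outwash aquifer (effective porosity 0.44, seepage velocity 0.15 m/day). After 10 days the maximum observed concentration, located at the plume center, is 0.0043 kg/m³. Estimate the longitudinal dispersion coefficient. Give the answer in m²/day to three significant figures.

0.668 m²/day

At the plume center C_max = M/(n_e·A·√(4πDt)), so D = M²/(4πt·(n_e·A·C_max)²).
n_e·A·C_max = 0.44 × 150 × 0.0043 = 0.2838 kg/m.
D = 2.6²/(4π × 10 × 0.2838²) = 0.668 m²/day.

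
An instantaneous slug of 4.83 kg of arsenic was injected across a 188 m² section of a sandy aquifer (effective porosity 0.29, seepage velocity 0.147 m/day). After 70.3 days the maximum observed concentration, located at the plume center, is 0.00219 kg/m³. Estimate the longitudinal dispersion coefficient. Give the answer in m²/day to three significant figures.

1.85 m²/day

At the plume center C_max = M/(n_e·A·√(4πDt)), so D = M²/(4πt·(n_e·A·C_max)²).
n_e·A·C_max = 0.29 × 188 × 0.00219 = 0.1194 kg/m.
D = 4.83²/(4π × 70.3 × 0.1194²) = 1.85 m²/day.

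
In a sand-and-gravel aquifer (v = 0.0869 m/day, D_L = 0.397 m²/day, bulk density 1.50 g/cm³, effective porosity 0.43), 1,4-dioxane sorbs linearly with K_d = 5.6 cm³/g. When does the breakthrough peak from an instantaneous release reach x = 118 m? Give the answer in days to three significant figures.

26800 days

Retardation factor R = 1 + ρ_b·K_d/n = 1 + 1.50 × 5.6/0.43 = 20.53.
Sorption retards both mechanisms: v_R = v/R = 0.004233 m/day, D_R = D/R = 0.01934 m²/day.
Peak time from v_R²t² + 2D_R t − x² = 0: t = (√(D_R² + v_R²x²) − D_R)/v_R².
√(D_R² + v_R²x²) = √(0.01934² + 0.004233² × 118²) = 0.4999; v_R² = 1.792e-05.
t = (0.4999 − 0.01934)/1.792e-05 = 26800 days.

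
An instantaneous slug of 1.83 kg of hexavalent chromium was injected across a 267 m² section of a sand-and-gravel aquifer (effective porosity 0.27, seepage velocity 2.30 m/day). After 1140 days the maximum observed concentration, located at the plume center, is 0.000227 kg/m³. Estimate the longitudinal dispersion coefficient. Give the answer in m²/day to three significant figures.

0.873 m²/day

At the plume center C_max = M/(n_e·A·√(4πDt)), so D = M²/(4πt·(n_e·A·C_max)²).
n_e·A·C_max = 0.27 × 267 × 0.000227 = 0.01636 kg/m.
D = 1.83²/(4π × 1140 × 0.01636²) = 0.873 m²/day.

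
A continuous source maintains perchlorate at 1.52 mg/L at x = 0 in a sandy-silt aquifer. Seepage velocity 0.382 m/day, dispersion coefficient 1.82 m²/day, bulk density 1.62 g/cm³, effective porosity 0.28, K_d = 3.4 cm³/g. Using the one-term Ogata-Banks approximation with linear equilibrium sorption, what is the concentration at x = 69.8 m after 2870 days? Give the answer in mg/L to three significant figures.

Retardation factor R = 1 + ρ_b·K_d/n = 1 + 1.62 × 3.4/0.28 = 20.67.
Sorption retards both mechanisms: v_R = v/R = 0.01848 m/day, D_R = D/R = 0.08805 m²/day.
v_R·t = 0.01848 × 2870 = 53.0376 m; 2√(D_R t) = 31.79 m; argument = (69.8 − 53.0376)/31.79 = 0.5273.
C = C₀ × ½·erfc(0.5273) = 1.52 × 0.2279 = 0.346 mg/L.

0.346 mg/L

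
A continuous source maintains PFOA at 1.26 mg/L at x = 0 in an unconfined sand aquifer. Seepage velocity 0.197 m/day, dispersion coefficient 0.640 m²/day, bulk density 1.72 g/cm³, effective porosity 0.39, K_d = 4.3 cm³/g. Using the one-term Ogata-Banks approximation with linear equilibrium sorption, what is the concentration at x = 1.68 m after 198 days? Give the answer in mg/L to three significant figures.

0.669 mg/L

Retardation factor R = 1 + ρ_b·K_d/n = 1 + 1.72 × 4.3/0.39 = 19.96.
Sorption retards both mechanisms: v_R = v/R = 0.009870 m/day, D_R = D/R = 0.03206 m²/day.
v_R·t = 0.009870 × 198 = 1.95426 m; 2√(D_R t) = 5.039 m; argument = (1.68 − 1.95426)/5.039 = -0.05443.
C = C₀ × ½·erfc(-0.05443) = 1.26 × 0.5307 = 0.669 mg/L.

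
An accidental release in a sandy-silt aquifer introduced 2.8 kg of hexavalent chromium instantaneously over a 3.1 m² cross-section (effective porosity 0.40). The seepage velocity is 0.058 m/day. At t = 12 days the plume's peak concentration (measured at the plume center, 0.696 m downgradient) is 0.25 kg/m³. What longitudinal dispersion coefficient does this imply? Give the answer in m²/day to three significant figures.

0.541 m²/day

At the plume center C_max = M/(n_e·A·√(4πDt)), so D = M²/(4πt·(n_e·A·C_max)²).
n_e·A·C_max = 0.40 × 3.1 × 0.25 = 0.3100 kg/m.
D = 2.8²/(4π × 12 × 0.3100²) = 0.541 m²/day.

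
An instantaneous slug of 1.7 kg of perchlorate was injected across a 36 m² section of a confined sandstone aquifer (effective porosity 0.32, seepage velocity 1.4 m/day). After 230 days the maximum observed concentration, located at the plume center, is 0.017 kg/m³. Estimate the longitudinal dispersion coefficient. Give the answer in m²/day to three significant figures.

At the plume center C_max = M/(n_e·A·√(4πDt)), so D = M²/(4πt·(n_e·A·C_max)²).
n_e·A·C_max = 0.32 × 36 × 0.017 = 0.1958 kg/m.
D = 1.7²/(4π × 230 × 0.1958²) = 0.0261 m²/day.

0.0261 m²/day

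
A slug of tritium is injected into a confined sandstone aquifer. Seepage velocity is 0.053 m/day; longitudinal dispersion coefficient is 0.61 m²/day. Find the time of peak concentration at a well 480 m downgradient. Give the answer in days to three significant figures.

For the 1D instantaneous-source solution, setting ∂C/∂t = 0 at fixed x gives v²t² + 2Dt − x² = 0, so t = (√(D² + v²x²) − D)/v².
√(D² + v²x²) = √(0.61² + 0.053² × 480²) = 25.45; v² = 0.002809.
t = (25.45 − 0.61)/0.002809 = 8840 days (vs. the pure-advection estimate x/v = 9060 d).

8840 days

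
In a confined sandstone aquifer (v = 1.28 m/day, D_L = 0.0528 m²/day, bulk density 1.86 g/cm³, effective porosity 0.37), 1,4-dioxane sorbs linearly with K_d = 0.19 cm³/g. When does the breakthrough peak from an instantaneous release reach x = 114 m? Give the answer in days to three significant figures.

174 days

Retardation factor R = 1 + ρ_b·K_d/n = 1 + 1.86 × 0.19/0.37 = 1.955.
Sorption retards both mechanisms: v_R = v/R = 0.6547 m/day, D_R = D/R = 0.02701 m²/day.
Peak time from v_R²t² + 2D_R t − x² = 0: t = (√(D_R² + v_R²x²) − D_R)/v_R².
√(D_R² + v_R²x²) = √(0.02701² + 0.6547² × 114²) = 74.64; v_R² = 0.4286.
t = (74.64 − 0.02701)/0.4286 = 174 days.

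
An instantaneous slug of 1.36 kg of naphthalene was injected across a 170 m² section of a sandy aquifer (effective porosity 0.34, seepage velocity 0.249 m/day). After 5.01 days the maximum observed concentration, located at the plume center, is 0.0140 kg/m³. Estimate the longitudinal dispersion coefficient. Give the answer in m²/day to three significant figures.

At the plume center C_max = M/(n_e·A·√(4πDt)), so D = M²/(4πt·(n_e·A·C_max)²).
n_e·A·C_max = 0.34 × 170 × 0.0140 = 0.8092 kg/m.
D = 1.36²/(4π × 5.01 × 0.8092²) = 0.0449 m²/day.

0.0449 m²/day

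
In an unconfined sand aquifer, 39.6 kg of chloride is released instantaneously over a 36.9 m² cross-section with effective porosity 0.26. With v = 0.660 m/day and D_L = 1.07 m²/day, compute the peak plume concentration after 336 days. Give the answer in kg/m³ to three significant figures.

The peak of an instantaneous 1D plume sits at x = vt; there the Gaussian factor is 1 and C_max = M/(n_e·A·√(4πDt)), where n_e·A is the pore area the mass is dissolved in.
√(4πDt) = √(4π × 1.07 × 336) = 67.22 m, so C_max = 39.6/(0.26 × 36.9 × 67.22) = 0.0614 kg/m³.

0.0614 kg/m³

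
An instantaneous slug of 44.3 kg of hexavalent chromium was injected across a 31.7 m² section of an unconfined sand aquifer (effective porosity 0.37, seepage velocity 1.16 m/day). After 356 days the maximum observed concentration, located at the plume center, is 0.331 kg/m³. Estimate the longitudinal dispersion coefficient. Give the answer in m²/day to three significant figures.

0.0291 m²/day

At the plume center C_max = M/(n_e·A·√(4πDt)), so D = M²/(4πt·(n_e·A·C_max)²).
n_e·A·C_max = 0.37 × 31.7 × 0.331 = 3.882 kg/m.
D = 44.3²/(4π × 356 × 3.882²) = 0.0291 m²/day.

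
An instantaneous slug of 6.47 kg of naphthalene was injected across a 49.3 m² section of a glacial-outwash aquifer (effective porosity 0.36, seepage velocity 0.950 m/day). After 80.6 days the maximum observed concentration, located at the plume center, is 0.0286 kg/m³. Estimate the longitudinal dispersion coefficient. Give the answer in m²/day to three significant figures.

At the plume center C_max = M/(n_e·A·√(4πDt)), so D = M²/(4πt·(n_e·A·C_max)²).
n_e·A·C_max = 0.36 × 49.3 × 0.0286 = 0.5076 kg/m.
D = 6.47²/(4π × 80.6 × 0.5076²) = 0.160 m²/day.

0.160 m²/day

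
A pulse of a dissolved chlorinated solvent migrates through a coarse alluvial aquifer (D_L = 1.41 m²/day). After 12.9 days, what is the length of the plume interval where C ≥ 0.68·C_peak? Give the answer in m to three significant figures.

10.6 m

The plume is Gaussian with σ = √(2Dt) = √(2 × 1.41 × 12.9) = 6.031 m.
C/C_peak = exp(−Δx²/(2σ²)) = 0.68 ⇒ Δx = σ·√(−2 ln 0.68) = 6.031 × 0.8783 = 5.297 m.
Width = 2Δx = 10.6 m.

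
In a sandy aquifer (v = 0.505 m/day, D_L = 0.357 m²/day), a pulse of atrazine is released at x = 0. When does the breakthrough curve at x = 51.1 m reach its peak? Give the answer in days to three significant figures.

For the 1D instantaneous-source solution, setting ∂C/∂t = 0 at fixed x gives v²t² + 2Dt − x² = 0, so t = (√(D² + v²x²) − D)/v².
√(D² + v²x²) = √(0.357² + 0.505² × 51.1²) = 25.81; v² = 0.255025.
t = (25.81 − 0.357)/0.255025 = 99.8 days (vs. the pure-advection estimate x/v = 101 d).

99.8 days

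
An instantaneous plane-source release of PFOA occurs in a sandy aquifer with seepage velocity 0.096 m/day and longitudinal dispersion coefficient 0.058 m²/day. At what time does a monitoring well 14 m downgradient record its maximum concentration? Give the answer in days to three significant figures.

140 days

For the 1D instantaneous-source solution, setting ∂C/∂t = 0 at fixed x gives v²t² + 2Dt − x² = 0, so t = (√(D² + v²x²) − D)/v².
√(D² + v²x²) = √(0.058² + 0.096² × 14²) = 1.345; v² = 0.009216.
t = (1.345 − 0.058)/0.009216 = 140 days (vs. the pure-advection estimate x/v = 146 d).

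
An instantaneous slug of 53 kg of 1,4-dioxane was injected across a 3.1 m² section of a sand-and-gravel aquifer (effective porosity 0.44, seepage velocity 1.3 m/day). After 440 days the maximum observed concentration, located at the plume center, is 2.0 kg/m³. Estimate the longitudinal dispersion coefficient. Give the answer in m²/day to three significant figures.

0.0683 m²/day

At the plume center C_max = M/(n_e·A·√(4πDt)), so D = M²/(4πt·(n_e·A·C_max)²).
n_e·A·C_max = 0.44 × 3.1 × 2.0 = 2.728 kg/m.
D = 53²/(4π × 440 × 2.728²) = 0.0683 m²/day.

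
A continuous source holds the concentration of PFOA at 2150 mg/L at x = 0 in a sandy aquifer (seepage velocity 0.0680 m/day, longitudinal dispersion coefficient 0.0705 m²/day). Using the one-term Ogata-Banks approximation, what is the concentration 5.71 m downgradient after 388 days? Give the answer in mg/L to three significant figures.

For a continuous step input, C/C₀ ≈ ½·erfc((x−vt)/(2√(Dt))).
vt = 0.0680 × 388 = 26.384 m and 2√(Dt) = 2√(0.0705 × 388) = 10.46 m.
Argument (x−vt)/(2√(Dt)) = (5.71 − 26.384)/10.46 = -1.976; ½·erfc(-1.976) = 0.9974.
C = 2150 × 0.9974 = 2140 mg/L.

2140 mg/L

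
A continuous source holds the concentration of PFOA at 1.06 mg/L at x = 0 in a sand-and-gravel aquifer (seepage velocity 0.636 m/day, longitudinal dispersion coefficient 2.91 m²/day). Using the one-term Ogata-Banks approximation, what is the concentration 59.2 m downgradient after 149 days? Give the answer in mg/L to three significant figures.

0.940 mg/L

For a continuous step input, C/C₀ ≈ ½·erfc((x−vt)/(2√(Dt))).
vt = 0.636 × 149 = 94.764 m and 2√(Dt) = 2√(2.91 × 149) = 41.65 m.
Argument (x−vt)/(2√(Dt)) = (59.2 − 94.764)/41.65 = -0.8539; ½·erfc(-0.8539) = 0.8864.
C = 1.06 × 0.8864 = 0.940 mg/L.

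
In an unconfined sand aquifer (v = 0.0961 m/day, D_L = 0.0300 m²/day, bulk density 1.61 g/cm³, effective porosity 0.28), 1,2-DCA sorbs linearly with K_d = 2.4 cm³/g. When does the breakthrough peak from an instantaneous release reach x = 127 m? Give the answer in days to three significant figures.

19500 days

Retardation factor R = 1 + ρ_b·K_d/n = 1 + 1.61 × 2.4/0.28 = 14.80.
Sorption retards both mechanisms: v_R = v/R = 0.006493 m/day, D_R = D/R = 0.002027 m²/day.
Peak time from v_R²t² + 2D_R t − x² = 0: t = (√(D_R² + v_R²x²) − D_R)/v_R².
√(D_R² + v_R²x²) = √(0.002027² + 0.006493² × 127²) = 0.8246; v_R² = 4.216e-05.
t = (0.8246 − 0.002027)/4.216e-05 = 19500 days.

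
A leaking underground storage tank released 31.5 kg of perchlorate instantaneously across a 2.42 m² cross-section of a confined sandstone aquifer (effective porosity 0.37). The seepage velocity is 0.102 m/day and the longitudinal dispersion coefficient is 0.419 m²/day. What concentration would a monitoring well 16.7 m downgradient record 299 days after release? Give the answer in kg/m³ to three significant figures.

For an instantaneous plane source, C(x,t) = M/(n_e·A·√(4πDt)) · exp(−(x−vt)²/(4Dt)), with n_e·A the pore (flow) area.
Plume center vt = 0.102 × 299 = 30.498 m, so the well at 16.7 m is 13.798 m upgradient of the peak.
√(4πDt) = 39.68 m, giving peak height M/(n_e·A·√(4πDt)) = 31.5/(0.37 × 2.42 × 39.68) = 0.8866 kg/m³.
(x−vt)²/(4Dt) = (-13.798)²/(4 × 0.419 × 299) = 0.3799; exp(−0.3799) = 0.6839.
C = 0.8866 × 0.6839 = 0.606 kg/m³.

0.606 kg/m³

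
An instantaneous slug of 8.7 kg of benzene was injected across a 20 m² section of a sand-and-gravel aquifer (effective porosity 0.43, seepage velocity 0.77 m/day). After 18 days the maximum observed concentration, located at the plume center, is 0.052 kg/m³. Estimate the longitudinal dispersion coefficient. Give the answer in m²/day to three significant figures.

1.67 m²/day

At the plume center C_max = M/(n_e·A·√(4πDt)), so D = M²/(4πt·(n_e·A·C_max)²).
n_e·A·C_max = 0.43 × 20 × 0.052 = 0.4472 kg/m.
D = 8.7²/(4π × 18 × 0.4472²) = 1.67 m²/day.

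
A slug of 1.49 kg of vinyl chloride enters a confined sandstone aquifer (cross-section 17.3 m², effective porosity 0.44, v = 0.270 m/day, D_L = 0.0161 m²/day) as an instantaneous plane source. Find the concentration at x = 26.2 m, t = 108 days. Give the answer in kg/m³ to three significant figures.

0.0119 kg/m³

For an instantaneous plane source, C(x,t) = M/(n_e·A·√(4πDt)) · exp(−(x−vt)²/(4Dt)), with n_e·A the pore (flow) area.
Plume center vt = 0.270 × 108 = 29.16 m, so the well at 26.2 m is 2.96 m upgradient of the peak.
√(4πDt) = 4.674 m, giving peak height M/(n_e·A·√(4πDt)) = 1.49/(0.44 × 17.3 × 4.674) = 0.04188 kg/m³.
(x−vt)²/(4Dt) = (-2.96)²/(4 × 0.0161 × 108) = 1.260; exp(−1.260) = 0.2837.
C = 0.04188 × 0.2837 = 0.0119 kg/m³.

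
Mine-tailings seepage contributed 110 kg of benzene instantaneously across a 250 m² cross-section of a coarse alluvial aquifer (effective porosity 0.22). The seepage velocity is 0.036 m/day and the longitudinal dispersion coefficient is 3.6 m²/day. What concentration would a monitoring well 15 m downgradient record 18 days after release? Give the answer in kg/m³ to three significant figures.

0.0317 kg/m³

For an instantaneous plane source, C(x,t) = M/(n_e·A·√(4πDt)) · exp(−(x−vt)²/(4Dt)), with n_e·A the pore (flow) area.
Plume center vt = 0.036 × 18 = 0.648 m, so the well at 15 m is 14.352 m downgradient of the peak.
√(4πDt) = 28.54 m, giving peak height M/(n_e·A·√(4πDt)) = 110/(0.22 × 250 × 28.54) = 0.07008 kg/m³.
(x−vt)²/(4Dt) = (14.352)²/(4 × 3.6 × 18) = 0.7947; exp(−0.7947) = 0.4517.
C = 0.07008 × 0.4517 = 0.0317 kg/m³.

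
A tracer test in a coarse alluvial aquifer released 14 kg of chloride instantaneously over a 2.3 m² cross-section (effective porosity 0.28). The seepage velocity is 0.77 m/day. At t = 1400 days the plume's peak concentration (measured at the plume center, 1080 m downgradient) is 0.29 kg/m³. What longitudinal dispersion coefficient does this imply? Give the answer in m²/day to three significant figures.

At the plume center C_max = M/(n_e·A·√(4πDt)), so D = M²/(4πt·(n_e·A·C_max)²).
n_e·A·C_max = 0.28 × 2.3 × 0.29 = 0.1868 kg/m.
D = 14²/(4π × 1400 × 0.1868²) = 0.319 m²/day.

0.319 m²/day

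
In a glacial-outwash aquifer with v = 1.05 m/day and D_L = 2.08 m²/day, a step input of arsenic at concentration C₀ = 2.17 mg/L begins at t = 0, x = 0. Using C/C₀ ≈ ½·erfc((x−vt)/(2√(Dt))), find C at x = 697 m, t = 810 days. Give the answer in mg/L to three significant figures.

For a continuous step input, C/C₀ ≈ ½·erfc((x−vt)/(2√(Dt))).
vt = 1.05 × 810 = 850.5 m and 2√(Dt) = 2√(2.08 × 810) = 82.09 m.
Argument (x−vt)/(2√(Dt)) = (697 − 850.5)/82.09 = -1.870; ½·erfc(-1.870) = 0.9959.
C = 2.17 × 0.9959 = 2.16 mg/L.

2.16 mg/L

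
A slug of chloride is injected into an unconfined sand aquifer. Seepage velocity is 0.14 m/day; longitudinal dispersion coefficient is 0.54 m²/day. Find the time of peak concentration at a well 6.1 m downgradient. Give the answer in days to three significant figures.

For the 1D instantaneous-source solution, setting ∂C/∂t = 0 at fixed x gives v²t² + 2Dt − x² = 0, so t = (√(D² + v²x²) − D)/v².
√(D² + v²x²) = √(0.54² + 0.14² × 6.1²) = 1.010; v² = 0.0196.
t = (1.010 − 0.54)/0.0196 = 24.0 days (vs. the pure-advection estimate x/v = 43.6 d).

24.0 days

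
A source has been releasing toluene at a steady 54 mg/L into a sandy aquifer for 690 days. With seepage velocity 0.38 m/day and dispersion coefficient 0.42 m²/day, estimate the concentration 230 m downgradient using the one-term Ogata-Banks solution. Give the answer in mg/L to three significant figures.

49.1 mg/L

For a continuous step input, C/C₀ ≈ ½·erfc((x−vt)/(2√(Dt))).
vt = 0.38 × 690 = 262.2 m and 2√(Dt) = 2√(0.42 × 690) = 34.05 m.
Argument (x−vt)/(2√(Dt)) = (230 − 262.2)/34.05 = -0.9457; ½·erfc(-0.9457) = 0.9095.
C = 54 × 0.9095 = 49.1 mg/L.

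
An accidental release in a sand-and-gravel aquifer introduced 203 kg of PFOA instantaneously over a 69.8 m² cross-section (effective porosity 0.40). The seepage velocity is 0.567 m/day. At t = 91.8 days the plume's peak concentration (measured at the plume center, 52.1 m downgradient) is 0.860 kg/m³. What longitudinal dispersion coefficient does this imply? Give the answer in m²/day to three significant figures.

0.0620 m²/day

At the plume center C_max = M/(n_e·A·√(4πDt)), so D = M²/(4πt·(n_e·A·C_max)²).
n_e·A·C_max = 0.40 × 69.8 × 0.860 = 24.01 kg/m.
D = 203²/(4π × 91.8 × 24.01²) = 0.0620 m²/day.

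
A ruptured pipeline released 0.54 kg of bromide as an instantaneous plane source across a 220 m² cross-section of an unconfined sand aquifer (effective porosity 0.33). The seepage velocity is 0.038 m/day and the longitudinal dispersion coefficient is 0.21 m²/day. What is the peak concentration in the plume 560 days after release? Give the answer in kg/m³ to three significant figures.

0.000193 kg/m³

The peak of an instantaneous 1D plume sits at x = vt; there the Gaussian factor is 1 and C_max = M/(n_e·A·√(4πDt)), where n_e·A is the pore area the mass is dissolved in.
√(4πDt) = √(4π × 0.21 × 560) = 38.44 m, so C_max = 0.54/(0.33 × 220 × 38.44) = 0.000193 kg/m³.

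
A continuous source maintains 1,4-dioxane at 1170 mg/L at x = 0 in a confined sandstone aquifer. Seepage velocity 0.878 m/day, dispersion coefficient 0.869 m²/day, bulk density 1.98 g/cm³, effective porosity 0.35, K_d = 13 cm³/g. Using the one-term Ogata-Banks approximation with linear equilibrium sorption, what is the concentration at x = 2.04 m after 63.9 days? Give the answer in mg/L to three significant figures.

Retardation factor R = 1 + ρ_b·K_d/n = 1 + 1.98 × 13/0.35 = 74.54.
Sorption retards both mechanisms: v_R = v/R = 0.01178 m/day, D_R = D/R = 0.01166 m²/day.
v_R·t = 0.01178 × 63.9 = 0.752742 m; 2√(D_R t) = 1.726 m; argument = (2.04 − 0.752742)/1.726 = 0.7458.
C = C₀ × ½·erfc(0.7458) = 1170 × 0.1458 = 171 mg/L.

171 mg/L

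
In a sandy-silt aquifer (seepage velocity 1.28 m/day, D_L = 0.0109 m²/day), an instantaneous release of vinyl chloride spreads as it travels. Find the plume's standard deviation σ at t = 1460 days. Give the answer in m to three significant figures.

5.64 m

Dispersive spreading gives a Gaussian with σ² = 2Dt; advection only shifts the center.
σ = √(2 × 0.0109 × 1460) = 5.64 m.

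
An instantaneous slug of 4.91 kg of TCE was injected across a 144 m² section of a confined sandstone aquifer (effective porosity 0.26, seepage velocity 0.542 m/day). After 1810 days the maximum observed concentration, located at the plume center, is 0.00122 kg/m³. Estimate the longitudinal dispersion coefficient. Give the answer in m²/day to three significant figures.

At the plume center C_max = M/(n_e·A·√(4πDt)), so D = M²/(4πt·(n_e·A·C_max)²).
n_e·A·C_max = 0.26 × 144 × 0.00122 = 0.04568 kg/m.
D = 4.91²/(4π × 1810 × 0.04568²) = 0.508 m²/day.

0.508 m²/day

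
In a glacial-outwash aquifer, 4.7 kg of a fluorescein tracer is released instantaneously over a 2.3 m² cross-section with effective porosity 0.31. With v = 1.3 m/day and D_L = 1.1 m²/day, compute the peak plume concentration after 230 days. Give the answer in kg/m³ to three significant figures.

The peak of an instantaneous 1D plume sits at x = vt; there the Gaussian factor is 1 and C_max = M/(n_e·A·√(4πDt)), where n_e·A is the pore area the mass is dissolved in.
√(4πDt) = √(4π × 1.1 × 230) = 56.39 m, so C_max = 4.7/(0.31 × 2.3 × 56.39) = 0.117 kg/m³.

0.117 kg/m³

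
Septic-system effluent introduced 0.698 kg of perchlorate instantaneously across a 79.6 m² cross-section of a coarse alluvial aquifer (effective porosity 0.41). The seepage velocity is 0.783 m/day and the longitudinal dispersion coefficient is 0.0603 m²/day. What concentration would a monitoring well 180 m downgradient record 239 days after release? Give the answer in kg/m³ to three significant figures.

0.000657 kg/m³

For an instantaneous plane source, C(x,t) = M/(n_e·A·√(4πDt)) · exp(−(x−vt)²/(4Dt)), with n_e·A the pore (flow) area.
Plume center vt = 0.783 × 239 = 187.137 m, so the well at 180 m is 7.137 m upgradient of the peak.
√(4πDt) = 13.46 m, giving peak height M/(n_e·A·√(4πDt)) = 0.698/(0.41 × 79.6 × 13.46) = 0.001589 kg/m³.
(x−vt)²/(4Dt) = (-7.137)²/(4 × 0.0603 × 239) = 0.8836; exp(−0.8836) = 0.4133.
C = 0.001589 × 0.4133 = 0.000657 kg/m³.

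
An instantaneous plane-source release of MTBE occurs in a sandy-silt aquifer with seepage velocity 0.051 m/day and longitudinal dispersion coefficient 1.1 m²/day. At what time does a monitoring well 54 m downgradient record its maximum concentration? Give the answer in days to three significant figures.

For the 1D instantaneous-source solution, setting ∂C/∂t = 0 at fixed x gives v²t² + 2Dt − x² = 0, so t = (√(D² + v²x²) − D)/v².
√(D² + v²x²) = √(1.1² + 0.051² × 54²) = 2.966; v² = 0.002601.
t = (2.966 − 1.1)/0.002601 = 717 days (vs. the pure-advection estimate x/v = 1060 d).

717 days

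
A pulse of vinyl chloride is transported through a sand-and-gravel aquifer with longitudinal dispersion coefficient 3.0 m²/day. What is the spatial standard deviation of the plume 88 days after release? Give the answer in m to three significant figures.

23.0 m

Dispersive spreading gives a Gaussian with σ² = 2Dt; advection only shifts the center.
σ = √(2 × 3.0 × 88) = 23.0 m.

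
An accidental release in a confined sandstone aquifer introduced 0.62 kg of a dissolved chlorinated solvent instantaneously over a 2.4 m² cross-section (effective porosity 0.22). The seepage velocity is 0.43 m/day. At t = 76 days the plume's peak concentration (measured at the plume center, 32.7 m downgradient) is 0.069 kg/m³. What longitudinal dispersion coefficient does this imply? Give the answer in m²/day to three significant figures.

At the plume center C_max = M/(n_e·A·√(4πDt)), so D = M²/(4πt·(n_e·A·C_max)²).
n_e·A·C_max = 0.22 × 2.4 × 0.069 = 0.03643 kg/m.
D = 0.62²/(4π × 76 × 0.03643²) = 0.303 m²/day.

0.303 m²/day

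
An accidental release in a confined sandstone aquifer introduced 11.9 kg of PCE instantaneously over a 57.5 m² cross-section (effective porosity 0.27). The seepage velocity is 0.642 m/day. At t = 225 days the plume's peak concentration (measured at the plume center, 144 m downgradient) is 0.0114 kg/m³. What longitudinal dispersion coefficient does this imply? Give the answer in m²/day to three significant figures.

1.60 m²/day

At the plume center C_max = M/(n_e·A·√(4πDt)), so D = M²/(4πt·(n_e·A·C_max)²).
n_e·A·C_max = 0.27 × 57.5 × 0.0114 = 0.1770 kg/m.
D = 11.9²/(4π × 225 × 0.1770²) = 1.60 m²/day.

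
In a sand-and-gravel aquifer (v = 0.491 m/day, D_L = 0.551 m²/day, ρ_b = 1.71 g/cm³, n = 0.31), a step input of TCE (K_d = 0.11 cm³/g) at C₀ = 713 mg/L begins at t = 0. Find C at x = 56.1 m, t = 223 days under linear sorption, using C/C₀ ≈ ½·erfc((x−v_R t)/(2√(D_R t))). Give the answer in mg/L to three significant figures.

Retardation factor R = 1 + ρ_b·K_d/n = 1 + 1.71 × 0.11/0.31 = 1.607.
Sorption retards both mechanisms: v_R = v/R = 0.3055 m/day, D_R = D/R = 0.3429 m²/day.
v_R·t = 0.3055 × 223 = 68.1265 m; 2√(D_R t) = 17.49 m; argument = (56.1 − 68.1265)/17.49 = -0.6876.
C = C₀ × ½·erfc(-0.6876) = 713 × 0.8346 = 595 mg/L.

595 mg/L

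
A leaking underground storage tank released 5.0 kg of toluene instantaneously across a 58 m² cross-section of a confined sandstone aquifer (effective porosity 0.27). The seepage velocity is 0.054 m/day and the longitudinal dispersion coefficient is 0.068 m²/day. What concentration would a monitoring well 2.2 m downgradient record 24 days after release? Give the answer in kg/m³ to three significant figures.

0.0622 kg/m³

For an instantaneous plane source, C(x,t) = M/(n_e·A·√(4πDt)) · exp(−(x−vt)²/(4Dt)), with n_e·A the pore (flow) area.
Plume center vt = 0.054 × 24 = 1.296 m, so the well at 2.2 m is 0.904 m downgradient of the peak.
√(4πDt) = 4.529 m, giving peak height M/(n_e·A·√(4πDt)) = 5.0/(0.27 × 58 × 4.529) = 0.07050 kg/m³.
(x−vt)²/(4Dt) = (0.904)²/(4 × 0.068 × 24) = 0.1252; exp(−0.1252) = 0.8823.
C = 0.07050 × 0.8823 = 0.0622 kg/m³.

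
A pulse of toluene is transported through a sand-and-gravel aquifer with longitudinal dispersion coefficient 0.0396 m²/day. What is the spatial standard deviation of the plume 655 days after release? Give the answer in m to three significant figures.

Dispersive spreading gives a Gaussian with σ² = 2Dt; advection only shifts the center.
σ = √(2 × 0.0396 × 655) = 7.20 m.

7.20 m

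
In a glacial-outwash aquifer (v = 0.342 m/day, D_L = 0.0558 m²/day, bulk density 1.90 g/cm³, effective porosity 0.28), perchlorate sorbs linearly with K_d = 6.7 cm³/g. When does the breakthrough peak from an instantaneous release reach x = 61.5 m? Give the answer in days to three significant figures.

Retardation factor R = 1 + ρ_b·K_d/n = 1 + 1.90 × 6.7/0.28 = 46.46.
Sorption retards both mechanisms: v_R = v/R = 0.007361 m/day, D_R = D/R = 0.001201 m²/day.
Peak time from v_R²t² + 2D_R t − x² = 0: t = (√(D_R² + v_R²x²) − D_R)/v_R².
√(D_R² + v_R²x²) = √(0.001201² + 0.007361² × 61.5²) = 0.4527; v_R² = 5.418e-05.
t = (0.4527 − 0.001201)/5.418e-05 = 8330 days.

8330 days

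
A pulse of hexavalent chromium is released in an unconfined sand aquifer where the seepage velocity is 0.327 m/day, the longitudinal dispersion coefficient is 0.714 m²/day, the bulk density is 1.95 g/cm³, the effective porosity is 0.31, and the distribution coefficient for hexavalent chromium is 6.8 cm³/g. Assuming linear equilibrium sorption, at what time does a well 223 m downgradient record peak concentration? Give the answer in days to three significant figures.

Retardation factor R = 1 + ρ_b·K_d/n = 1 + 1.95 × 6.8/0.31 = 43.77.
Sorption retards both mechanisms: v_R = v/R = 0.007471 m/day, D_R = D/R = 0.01631 m²/day.
Peak time from v_R²t² + 2D_R t − x² = 0: t = (√(D_R² + v_R²x²) − D_R)/v_R².
√(D_R² + v_R²x²) = √(0.01631² + 0.007471² × 223²) = 1.666; v_R² = 5.582e-05.
t = (1.666 − 0.01631)/5.582e-05 = 29600 days.

29600 days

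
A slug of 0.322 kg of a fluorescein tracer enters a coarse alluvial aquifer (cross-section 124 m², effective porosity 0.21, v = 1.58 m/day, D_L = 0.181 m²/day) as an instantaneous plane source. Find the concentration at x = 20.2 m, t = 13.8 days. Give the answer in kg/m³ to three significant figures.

0.00171 kg/m³

For an instantaneous plane source, C(x,t) = M/(n_e·A·√(4πDt)) · exp(−(x−vt)²/(4Dt)), with n_e·A the pore (flow) area.
Plume center vt = 1.58 × 13.8 = 21.804 m, so the well at 20.2 m is 1.604 m upgradient of the peak.
√(4πDt) = 5.603 m, giving peak height M/(n_e·A·√(4πDt)) = 0.322/(0.21 × 124 × 5.603) = 0.002207 kg/m³.
(x−vt)²/(4Dt) = (-1.604)²/(4 × 0.181 × 13.8) = 0.2575; exp(−0.2575) = 0.7730.
C = 0.002207 × 0.7730 = 0.00171 kg/m³.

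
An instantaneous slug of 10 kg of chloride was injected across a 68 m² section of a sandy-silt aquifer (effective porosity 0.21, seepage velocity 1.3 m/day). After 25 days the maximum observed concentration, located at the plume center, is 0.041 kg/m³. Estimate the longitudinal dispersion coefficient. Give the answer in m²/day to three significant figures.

At the plume center C_max = M/(n_e·A·√(4πDt)), so D = M²/(4πt·(n_e·A·C_max)²).
n_e·A·C_max = 0.21 × 68 × 0.041 = 0.5855 kg/m.
D = 10²/(4π × 25 × 0.5855²) = 0.929 m²/day.

0.929 m²/day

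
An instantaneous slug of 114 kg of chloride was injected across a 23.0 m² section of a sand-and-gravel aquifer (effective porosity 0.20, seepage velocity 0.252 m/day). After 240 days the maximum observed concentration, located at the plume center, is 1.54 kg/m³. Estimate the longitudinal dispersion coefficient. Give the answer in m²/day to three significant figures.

0.0859 m²/day

At the plume center C_max = M/(n_e·A·√(4πDt)), so D = M²/(4πt·(n_e·A·C_max)²).
n_e·A·C_max = 0.20 × 23.0 × 1.54 = 7.084 kg/m.
D = 114²/(4π × 240 × 7.084²) = 0.0859 m²/day.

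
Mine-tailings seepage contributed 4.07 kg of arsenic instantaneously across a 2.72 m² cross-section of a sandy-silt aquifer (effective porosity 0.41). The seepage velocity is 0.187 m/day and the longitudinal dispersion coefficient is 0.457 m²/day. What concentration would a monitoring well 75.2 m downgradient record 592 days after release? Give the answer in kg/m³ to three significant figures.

For an instantaneous plane source, C(x,t) = M/(n_e·A·√(4πDt)) · exp(−(x−vt)²/(4Dt)), with n_e·A the pore (flow) area.
Plume center vt = 0.187 × 592 = 110.704 m, so the well at 75.2 m is 35.504 m upgradient of the peak.
√(4πDt) = 58.31 m, giving peak height M/(n_e·A·√(4πDt)) = 4.07/(0.41 × 2.72 × 58.31) = 0.06259 kg/m³.
(x−vt)²/(4Dt) = (-35.504)²/(4 × 0.457 × 592) = 1.165; exp(−1.165) = 0.3119.
C = 0.06259 × 0.3119 = 0.0195 kg/m³.

0.0195 kg/m³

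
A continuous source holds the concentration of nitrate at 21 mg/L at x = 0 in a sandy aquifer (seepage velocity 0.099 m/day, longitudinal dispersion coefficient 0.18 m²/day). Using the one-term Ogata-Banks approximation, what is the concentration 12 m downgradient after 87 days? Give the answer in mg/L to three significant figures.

For a continuous step input, C/C₀ ≈ ½·erfc((x−vt)/(2√(Dt))).
vt = 0.099 × 87 = 8.613 m and 2√(Dt) = 2√(0.18 × 87) = 7.915 m.
Argument (x−vt)/(2√(Dt)) = (12 − 8.613)/7.915 = 0.4279; ½·erfc(0.4279) = 0.2725.
C = 21 × 0.2725 = 5.72 mg/L.

5.72 mg/L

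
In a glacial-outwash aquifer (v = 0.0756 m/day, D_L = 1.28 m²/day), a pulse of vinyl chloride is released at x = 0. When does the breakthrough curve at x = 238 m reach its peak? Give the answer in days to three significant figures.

For the 1D instantaneous-source solution, setting ∂C/∂t = 0 at fixed x gives v²t² + 2Dt − x² = 0, so t = (√(D² + v²x²) − D)/v².
√(D² + v²x²) = √(1.28² + 0.0756² × 238²) = 18.04; v² = 0.00571536.
t = (18.04 − 1.28)/0.00571536 = 2930 days (vs. the pure-advection estimate x/v = 3150 d).

2930 days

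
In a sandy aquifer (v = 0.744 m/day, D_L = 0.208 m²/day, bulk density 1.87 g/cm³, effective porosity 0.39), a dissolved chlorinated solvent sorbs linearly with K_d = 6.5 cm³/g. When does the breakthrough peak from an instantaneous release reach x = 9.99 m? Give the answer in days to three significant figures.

Retardation factor R = 1 + ρ_b·K_d/n = 1 + 1.87 × 6.5/0.39 = 32.17.
Sorption retards both mechanisms: v_R = v/R = 0.02313 m/day, D_R = D/R = 0.006466 m²/day.
Peak time from v_R²t² + 2D_R t − x² = 0: t = (√(D_R² + v_R²x²) − D_R)/v_R².
√(D_R² + v_R²x²) = √(0.006466² + 0.02313² × 9.99²) = 0.2312; v_R² = 0.0005350.
t = (0.2312 − 0.006466)/0.0005350 = 420 days.

420 days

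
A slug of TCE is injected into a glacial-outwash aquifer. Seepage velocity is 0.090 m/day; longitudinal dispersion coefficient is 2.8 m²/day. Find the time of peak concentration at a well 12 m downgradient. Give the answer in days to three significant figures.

24.8 days

For the 1D instantaneous-source solution, setting ∂C/∂t = 0 at fixed x gives v²t² + 2Dt − x² = 0, so t = (√(D² + v²x²) − D)/v².
√(D² + v²x²) = √(2.8² + 0.090² × 12²) = 3.001; v² = 0.0081.
t = (3.001 − 2.8)/0.0081 = 24.8 days (vs. the pure-advection estimate x/v = 133 d).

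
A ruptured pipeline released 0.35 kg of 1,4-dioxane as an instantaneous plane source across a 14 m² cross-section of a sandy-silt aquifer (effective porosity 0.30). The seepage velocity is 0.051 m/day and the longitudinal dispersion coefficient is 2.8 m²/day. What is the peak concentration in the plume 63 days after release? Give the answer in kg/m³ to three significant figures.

The peak of an instantaneous 1D plume sits at x = vt; there the Gaussian factor is 1 and C_max = M/(n_e·A·√(4πDt)), where n_e·A is the pore area the mass is dissolved in.
√(4πDt) = √(4π × 2.8 × 63) = 47.08 m, so C_max = 0.35/(0.30 × 14 × 47.08) = 0.00177 kg/m³.

0.00177 kg/m³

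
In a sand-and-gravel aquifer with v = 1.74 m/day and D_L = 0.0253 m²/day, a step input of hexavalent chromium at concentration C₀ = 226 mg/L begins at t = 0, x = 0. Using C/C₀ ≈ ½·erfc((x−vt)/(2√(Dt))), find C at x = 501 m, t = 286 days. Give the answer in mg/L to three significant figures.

For a continuous step input, C/C₀ ≈ ½·erfc((x−vt)/(2√(Dt))).
vt = 1.74 × 286 = 497.64 m and 2√(Dt) = 2√(0.0253 × 286) = 5.380 m.
Argument (x−vt)/(2√(Dt)) = (501 − 497.64)/5.380 = 0.6245; ½·erfc(0.6245) = 0.1886.
C = 226 × 0.1886 = 42.6 mg/L.

42.6 mg/L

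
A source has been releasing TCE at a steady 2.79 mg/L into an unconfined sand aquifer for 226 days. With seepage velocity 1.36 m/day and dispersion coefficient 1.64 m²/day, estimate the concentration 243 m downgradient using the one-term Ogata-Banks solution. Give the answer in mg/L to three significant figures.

For a continuous step input, C/C₀ ≈ ½·erfc((x−vt)/(2√(Dt))).
vt = 1.36 × 226 = 307.36 m and 2√(Dt) = 2√(1.64 × 226) = 38.50 m.
Argument (x−vt)/(2√(Dt)) = (243 − 307.36)/38.50 = -1.672; ½·erfc(-1.672) = 0.9910.
C = 2.79 × 0.9910 = 2.76 mg/L.

2.76 mg/L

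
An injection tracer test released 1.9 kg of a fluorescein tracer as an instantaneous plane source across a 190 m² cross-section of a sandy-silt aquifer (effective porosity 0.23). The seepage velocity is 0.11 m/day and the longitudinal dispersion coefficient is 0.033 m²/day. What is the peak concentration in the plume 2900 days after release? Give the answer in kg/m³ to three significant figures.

The peak of an instantaneous 1D plume sits at x = vt; there the Gaussian factor is 1 and C_max = M/(n_e·A·√(4πDt)), where n_e·A is the pore area the mass is dissolved in.
√(4πDt) = √(4π × 0.033 × 2900) = 34.68 m, so C_max = 1.9/(0.23 × 190 × 34.68) = 0.00125 kg/m³.

0.00125 kg/m³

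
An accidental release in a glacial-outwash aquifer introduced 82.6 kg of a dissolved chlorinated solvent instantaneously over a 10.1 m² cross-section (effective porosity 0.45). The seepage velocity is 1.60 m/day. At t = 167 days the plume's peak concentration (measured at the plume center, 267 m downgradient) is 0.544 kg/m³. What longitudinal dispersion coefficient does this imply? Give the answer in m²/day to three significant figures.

0.532 m²/day

At the plume center C_max = M/(n_e·A·√(4πDt)), so D = M²/(4πt·(n_e·A·C_max)²).
n_e·A·C_max = 0.45 × 10.1 × 0.544 = 2.472 kg/m.
D = 82.6²/(4π × 167 × 2.472²) = 0.532 m²/day.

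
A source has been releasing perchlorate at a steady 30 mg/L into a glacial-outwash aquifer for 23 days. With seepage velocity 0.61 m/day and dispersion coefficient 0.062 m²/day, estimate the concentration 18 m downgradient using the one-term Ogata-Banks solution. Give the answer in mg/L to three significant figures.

0.281 mg/L

For a continuous step input, C/C₀ ≈ ½·erfc((x−vt)/(2√(Dt))).
vt = 0.61 × 23 = 14.03 m and 2√(Dt) = 2√(0.062 × 23) = 2.388 m.
Argument (x−vt)/(2√(Dt)) = (18 − 14.03)/2.388 = 1.662; ½·erfc(1.662) = 0.009376.
C = 30 × 0.009376 = 0.281 mg/L.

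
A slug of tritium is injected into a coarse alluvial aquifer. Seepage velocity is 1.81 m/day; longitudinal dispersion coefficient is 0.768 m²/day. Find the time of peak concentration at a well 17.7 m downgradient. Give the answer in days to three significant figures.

For the 1D instantaneous-source solution, setting ∂C/∂t = 0 at fixed x gives v²t² + 2Dt − x² = 0, so t = (√(D² + v²x²) − D)/v².
√(D² + v²x²) = √(0.768² + 1.81² × 17.7²) = 32.05; v² = 3.2761.
t = (32.05 − 0.768)/3.2761 = 9.55 days (vs. the pure-advection estimate x/v = 9.78 d).

9.55 days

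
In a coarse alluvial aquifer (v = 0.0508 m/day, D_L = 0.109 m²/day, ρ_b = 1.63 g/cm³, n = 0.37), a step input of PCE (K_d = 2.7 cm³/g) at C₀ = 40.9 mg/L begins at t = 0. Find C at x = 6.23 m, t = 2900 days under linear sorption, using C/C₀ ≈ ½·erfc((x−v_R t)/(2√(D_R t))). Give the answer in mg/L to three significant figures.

31.5 mg/L

Retardation factor R = 1 + ρ_b·K_d/n = 1 + 1.63 × 2.7/0.37 = 12.89.
Sorption retards both mechanisms: v_R = v/R = 0.003941 m/day, D_R = D/R = 0.008456 m²/day.
v_R·t = 0.003941 × 2900 = 11.4289 m; 2√(D_R t) = 9.904 m; argument = (6.23 − 11.4289)/9.904 = -0.5249.
C = C₀ × ½·erfc(-0.5249) = 40.9 × 0.7711 = 31.5 mg/L.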